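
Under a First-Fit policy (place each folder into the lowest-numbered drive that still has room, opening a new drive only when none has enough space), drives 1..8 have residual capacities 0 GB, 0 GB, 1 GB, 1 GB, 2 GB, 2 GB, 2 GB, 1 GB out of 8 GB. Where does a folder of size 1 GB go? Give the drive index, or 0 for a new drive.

Drives with room: drive 3 (1 GB), drive 4 (1 GB), drive 5 (2 GB), drive 6 (2 GB), drive 7 (2 GB), drive 8 (1 GB).
The first with room is drive 3.

3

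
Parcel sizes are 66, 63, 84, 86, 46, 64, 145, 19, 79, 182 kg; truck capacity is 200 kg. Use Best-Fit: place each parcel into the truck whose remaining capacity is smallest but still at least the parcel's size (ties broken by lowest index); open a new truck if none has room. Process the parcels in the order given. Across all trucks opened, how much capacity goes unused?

166

66 kg → truck 1 (remaining 134 kg)
63 kg → truck 1 (remaining 71 kg)
84 kg → truck 2 (remaining 116 kg)
86 kg → truck 2 (remaining 30 kg)
46 kg → truck 1 (remaining 25 kg)
64 kg → truck 3 (remaining 136 kg)
145 kg → truck 4 (remaining 55 kg)
19 kg → truck 1 (remaining 6 kg)
79 kg → truck 3 (remaining 57 kg)
182 kg → truck 5 (remaining 18 kg)
5 trucks × 200 kg = 1000 kg; used 834 kg; unused 166 kg.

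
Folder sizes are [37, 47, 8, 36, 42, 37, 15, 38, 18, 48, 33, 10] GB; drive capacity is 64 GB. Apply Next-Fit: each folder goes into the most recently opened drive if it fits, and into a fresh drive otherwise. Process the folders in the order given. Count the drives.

Put 37 GB in drive 1; 27 GB remain.
Put 47 GB in drive 2; 17 GB remain.
Put 8 GB in drive 2; 9 GB remain.
Put 36 GB in drive 3; 28 GB remain.
Put 42 GB in drive 4; 22 GB remain.
Put 37 GB in drive 5; 27 GB remain.
Put 15 GB in drive 5; 12 GB remain.
Put 38 GB in drive 6; 26 GB remain.
Put 18 GB in drive 6; 8 GB remain.
Put 48 GB in drive 7; 16 GB remain.
Put 33 GB in drive 8; 31 GB remain.
Put 10 GB in drive 8; 21 GB remain.

8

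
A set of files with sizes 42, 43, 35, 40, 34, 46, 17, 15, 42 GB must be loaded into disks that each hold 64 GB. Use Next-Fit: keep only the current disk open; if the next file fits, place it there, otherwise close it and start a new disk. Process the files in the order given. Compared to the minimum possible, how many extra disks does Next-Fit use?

0

Next-Fit: [42] [43] [35] [40] [34] [46,17] [15,42] → 7 disks.
7 files exceed 32 GB (half the capacity), and no two of those can share a disk, so at least 7 disks are needed.
So 7 is already optimal.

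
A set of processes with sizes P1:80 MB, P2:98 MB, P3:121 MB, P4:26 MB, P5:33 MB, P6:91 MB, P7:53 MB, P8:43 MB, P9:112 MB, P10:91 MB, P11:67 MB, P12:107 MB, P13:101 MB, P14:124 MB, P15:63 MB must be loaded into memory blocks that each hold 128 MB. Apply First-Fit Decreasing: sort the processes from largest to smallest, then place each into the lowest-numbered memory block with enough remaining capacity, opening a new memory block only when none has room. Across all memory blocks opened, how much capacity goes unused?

198

Sorted descending: 124, 121, 112, 107, 101, 98, 91, 91, 80, 67, 63, 53, 43, 33, 26.
124 MB → memory block 1 (remaining 4 MB)
121 MB → memory block 2 (remaining 7 MB)
112 MB → memory block 3 (remaining 16 MB)
107 MB → memory block 4 (remaining 21 MB)
101 MB → memory block 5 (remaining 27 MB)
98 MB → memory block 6 (remaining 30 MB)
91 MB → memory block 7 (remaining 37 MB)
91 MB → memory block 8 (remaining 37 MB)
80 MB → memory block 9 (remaining 48 MB)
67 MB → memory block 10 (remaining 61 MB)
63 MB → memory block 11 (remaining 65 MB)
53 MB → memory block 10 (remaining 8 MB)
43 MB → memory block 9 (remaining 5 MB)
33 MB → memory block 7 (remaining 4 MB)
26 MB → memory block 5 (remaining 1 MB)
11 memory blocks × 128 MB = 1408 MB; used 1210 MB; unused 198 MB.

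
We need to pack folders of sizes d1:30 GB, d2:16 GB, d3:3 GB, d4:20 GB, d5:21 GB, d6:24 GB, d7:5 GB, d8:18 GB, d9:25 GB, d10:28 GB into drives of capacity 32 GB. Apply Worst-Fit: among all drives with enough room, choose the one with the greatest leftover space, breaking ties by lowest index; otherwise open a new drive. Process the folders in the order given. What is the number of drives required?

8

drive 1: place d1 (30 GB), 2 GB left
drive 2: place d2 (16 GB), 16 GB left
drive 2: place d3 (3 GB), 13 GB left
drive 3: place d4 (20 GB), 12 GB left
drive 4: place d5 (21 GB), 11 GB left
drive 5: place d6 (24 GB), 8 GB left
drive 2: place d7 (5 GB), 8 GB left
drive 6: place d8 (18 GB), 14 GB left
drive 7: place d9 (25 GB), 7 GB left
drive 8: place d10 (28 GB), 4 GB left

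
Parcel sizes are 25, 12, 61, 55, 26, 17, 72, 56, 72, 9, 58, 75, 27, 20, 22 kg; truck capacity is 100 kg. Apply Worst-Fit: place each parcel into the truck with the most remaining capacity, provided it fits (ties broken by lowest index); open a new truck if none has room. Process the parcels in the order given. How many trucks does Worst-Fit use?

Put 25 kg in truck 1; 75 kg remain.
Put 12 kg in truck 1; 63 kg remain.
Put 61 kg in truck 1; 2 kg remain.
Put 55 kg in truck 2; 45 kg remain.
Put 26 kg in truck 2; 19 kg remain.
Put 17 kg in truck 2; 2 kg remain.
Put 72 kg in truck 3; 28 kg remain.
Put 56 kg in truck 4; 44 kg remain.
Put 72 kg in truck 5; 28 kg remain.
Put 9 kg in truck 4; 35 kg remain.
Put 58 kg in truck 6; 42 kg remain.
Put 75 kg in truck 7; 25 kg remain.
Put 27 kg in truck 6; 15 kg remain.
Put 20 kg in truck 4; 15 kg remain.
Put 22 kg in truck 3; 6 kg remain.

7 trucks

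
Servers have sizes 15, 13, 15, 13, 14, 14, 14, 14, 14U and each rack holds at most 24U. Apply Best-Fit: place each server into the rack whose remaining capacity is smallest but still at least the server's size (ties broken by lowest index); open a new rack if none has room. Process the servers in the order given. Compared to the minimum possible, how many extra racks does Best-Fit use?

0

Best-Fit: [15] [13] [15] [13] [14] [14] [14] [14] [14] → 9 racks.
9 servers exceed 12U (half the capacity), and no two of those can share a rack, so at least 9 racks are needed.
So 9 is already optimal.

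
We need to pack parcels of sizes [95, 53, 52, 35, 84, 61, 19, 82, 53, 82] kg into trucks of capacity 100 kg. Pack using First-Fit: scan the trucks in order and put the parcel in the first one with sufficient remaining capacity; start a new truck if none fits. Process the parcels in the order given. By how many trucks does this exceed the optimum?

0

First-Fit: [95] [53,35] [52,19] [84] [61] [82] [53] [82] → 8 trucks.
8 parcels exceed 50 kg (half the capacity), and no two of those can share a truck, so at least 8 trucks are needed.
So 8 is already optimal.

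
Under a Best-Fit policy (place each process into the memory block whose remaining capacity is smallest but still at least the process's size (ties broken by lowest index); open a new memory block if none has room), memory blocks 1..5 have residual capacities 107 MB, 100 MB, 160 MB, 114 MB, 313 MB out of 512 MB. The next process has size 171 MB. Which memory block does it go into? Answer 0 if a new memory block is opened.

Memory blocks with room: memory block 5 (313 MB).
Tightest fit is memory block 5 with 313 MB free.

5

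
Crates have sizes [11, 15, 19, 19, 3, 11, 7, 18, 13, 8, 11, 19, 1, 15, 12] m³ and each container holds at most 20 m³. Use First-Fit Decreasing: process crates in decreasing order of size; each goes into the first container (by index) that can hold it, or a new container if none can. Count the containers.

11 containers

Sorted descending: 19, 19, 19, 18, 15, 15, 13, 12, 11, 11, 11, 8, 7, 3, 1.
19 m³ → container 1 (remaining 1 m³)
19 m³ → container 2 (remaining 1 m³)
19 m³ → container 3 (remaining 1 m³)
18 m³ → container 4 (remaining 2 m³)
15 m³ → container 5 (remaining 5 m³)
15 m³ → container 6 (remaining 5 m³)
13 m³ → container 7 (remaining 7 m³)
12 m³ → container 8 (remaining 8 m³)
11 m³ → container 9 (remaining 9 m³)
11 m³ → container 10 (remaining 9 m³)
11 m³ → container 11 (remaining 9 m³)
8 m³ → container 8 (remaining 0 m³)
7 m³ → container 7 (remaining 0 m³)
3 m³ → container 5 (remaining 2 m³)
1 m³ → container 1 (remaining 0 m³)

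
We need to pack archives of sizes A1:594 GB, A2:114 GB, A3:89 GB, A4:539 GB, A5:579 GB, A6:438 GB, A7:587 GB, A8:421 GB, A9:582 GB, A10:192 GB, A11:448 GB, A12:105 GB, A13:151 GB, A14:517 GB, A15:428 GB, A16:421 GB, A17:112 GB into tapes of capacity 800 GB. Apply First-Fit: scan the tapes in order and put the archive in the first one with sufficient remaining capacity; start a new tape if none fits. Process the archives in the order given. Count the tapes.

11

tape 1: place A1 (594 GB), 206 GB left
tape 1: place A2 (114 GB), 92 GB left
tape 1: place A3 (89 GB), 3 GB left
tape 2: place A4 (539 GB), 261 GB left
tape 3: place A5 (579 GB), 221 GB left
tape 4: place A6 (438 GB), 362 GB left
tape 5: place A7 (587 GB), 213 GB left
tape 6: place A8 (421 GB), 379 GB left
tape 7: place A9 (582 GB), 218 GB left
tape 2: place A10 (192 GB), 69 GB left
tape 8: place A11 (448 GB), 352 GB left
tape 3: place A12 (105 GB), 116 GB left
tape 4: place A13 (151 GB), 211 GB left
tape 9: place A14 (517 GB), 283 GB left
tape 10: place A15 (428 GB), 372 GB left
tape 11: place A16 (421 GB), 379 GB left
tape 3: place A17 (112 GB), 4 GB left
Final tapes: [594,114,89] [539,192] [579,105,112] [438,151] [587] [421] [582] [448] [517] [428] [421].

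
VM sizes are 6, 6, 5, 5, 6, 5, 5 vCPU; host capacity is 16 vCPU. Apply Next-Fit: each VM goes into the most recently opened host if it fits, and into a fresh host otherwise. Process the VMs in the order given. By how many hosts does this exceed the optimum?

0

Next-Fit: [6,6] [5,5,6] [5,5] → 3 hosts.
Total size 38 vCPU; any packing needs at least ⌈38/16⌉ = 3 hosts.
So 3 is already optimal.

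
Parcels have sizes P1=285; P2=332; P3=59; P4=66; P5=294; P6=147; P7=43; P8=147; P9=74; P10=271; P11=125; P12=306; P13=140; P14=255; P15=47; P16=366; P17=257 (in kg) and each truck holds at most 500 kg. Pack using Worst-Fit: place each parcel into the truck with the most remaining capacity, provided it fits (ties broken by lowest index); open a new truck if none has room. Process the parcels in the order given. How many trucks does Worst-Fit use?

8

Put P1 (285 kg) in truck 1; 215 kg remain.
Put P2 (332 kg) in truck 2; 168 kg remain.
Put P3 (59 kg) in truck 1; 156 kg remain.
Put P4 (66 kg) in truck 2; 102 kg remain.
Put P5 (294 kg) in truck 3; 206 kg remain.
Put P6 (147 kg) in truck 3; 59 kg remain.
Put P7 (43 kg) in truck 1; 113 kg remain.
Put P8 (147 kg) in truck 4; 353 kg remain.
Put P9 (74 kg) in truck 4; 279 kg remain.
Put P10 (271 kg) in truck 4; 8 kg remain.
Put P11 (125 kg) in truck 5; 375 kg remain.
Put P12 (306 kg) in truck 5; 69 kg remain.
Put P13 (140 kg) in truck 6; 360 kg remain.
Put P14 (255 kg) in truck 6; 105 kg remain.
Put P15 (47 kg) in truck 1; 66 kg remain.
Put P16 (366 kg) in truck 7; 134 kg remain.
Put P17 (257 kg) in truck 8; 243 kg remain.
Final trucks: [285,59,43,47] [332,66] [294,147] [147,74,271] [125,306] [140,255] [366] [257].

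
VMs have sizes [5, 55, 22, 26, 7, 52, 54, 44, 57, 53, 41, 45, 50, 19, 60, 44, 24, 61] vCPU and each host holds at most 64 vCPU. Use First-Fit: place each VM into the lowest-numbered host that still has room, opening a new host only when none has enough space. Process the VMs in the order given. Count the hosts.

14 hosts

host 1: place 5 vCPU, 59 vCPU left
host 1: place 55 vCPU, 4 vCPU left
host 2: place 22 vCPU, 42 vCPU left
host 2: place 26 vCPU, 16 vCPU left
host 2: place 7 vCPU, 9 vCPU left
host 3: place 52 vCPU, 12 vCPU left
host 4: place 54 vCPU, 10 vCPU left
host 5: place 44 vCPU, 20 vCPU left
host 6: place 57 vCPU, 7 vCPU left
host 7: place 53 vCPU, 11 vCPU left
host 8: place 41 vCPU, 23 vCPU left
host 9: place 45 vCPU, 19 vCPU left
host 10: place 50 vCPU, 14 vCPU left
host 5: place 19 vCPU, 1 vCPU left
host 11: place 60 vCPU, 4 vCPU left
host 12: place 44 vCPU, 20 vCPU left
host 13: place 24 vCPU, 40 vCPU left
host 14: place 61 vCPU, 3 vCPU left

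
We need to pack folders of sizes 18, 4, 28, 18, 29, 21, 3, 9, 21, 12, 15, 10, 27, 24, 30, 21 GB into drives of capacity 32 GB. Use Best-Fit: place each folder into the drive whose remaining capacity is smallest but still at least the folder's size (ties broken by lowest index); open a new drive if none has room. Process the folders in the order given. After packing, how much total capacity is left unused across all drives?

18 GB → drive 1 (remaining 14 GB)
4 GB → drive 1 (remaining 10 GB)
28 GB → drive 2 (remaining 4 GB)
18 GB → drive 3 (remaining 14 GB)
29 GB → drive 4 (remaining 3 GB)
21 GB → drive 5 (remaining 11 GB)
3 GB → drive 4 (remaining 0 GB)
9 GB → drive 1 (remaining 1 GB)
21 GB → drive 6 (remaining 11 GB)
12 GB → drive 3 (remaining 2 GB)
15 GB → drive 7 (remaining 17 GB)
10 GB → drive 5 (remaining 1 GB)
27 GB → drive 8 (remaining 5 GB)
24 GB → drive 9 (remaining 8 GB)
30 GB → drive 10 (remaining 2 GB)
21 GB → drive 11 (remaining 11 GB)
11 drives × 32 GB = 352 GB; used 290 GB; unused 62 GB.

62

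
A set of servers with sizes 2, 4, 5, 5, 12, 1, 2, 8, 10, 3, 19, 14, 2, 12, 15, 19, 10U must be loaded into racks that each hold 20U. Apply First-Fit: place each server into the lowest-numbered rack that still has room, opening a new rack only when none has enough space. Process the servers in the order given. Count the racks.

9 racks

rack 1: place 2U, 18U left
rack 1: place 4U, 14U left
rack 1: place 5U, 9U left
rack 1: place 5U, 4U left
rack 2: place 12U, 8U left
rack 1: place 1U, 3U left
rack 1: place 2U, 1U left
rack 2: place 8U, 0U left
rack 3: place 10U, 10U left
rack 3: place 3U, 7U left
rack 4: place 19U, 1U left
rack 5: place 14U, 6U left
rack 3: place 2U, 5U left
rack 6: place 12U, 8U left
rack 7: place 15U, 5U left
rack 8: place 19U, 1U left
rack 9: place 10U, 10U left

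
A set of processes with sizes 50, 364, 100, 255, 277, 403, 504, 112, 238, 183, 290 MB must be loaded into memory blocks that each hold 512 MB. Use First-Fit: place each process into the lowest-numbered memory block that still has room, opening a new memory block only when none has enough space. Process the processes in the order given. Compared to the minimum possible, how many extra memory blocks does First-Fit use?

1

First-Fit: [50,364] [100,255,112] [277,183] [403] [504] [238] [290] → 7 memory blocks.
Total size 2776 MB; any packing needs at least ⌈2776/512⌉ = 6 memory blocks.
An optimal packing achieves that bound: [504] [403,100] [364,112] [290,183] [277,50] [255,238] → 6 memory blocks.
Excess: 7 − 6 = 1.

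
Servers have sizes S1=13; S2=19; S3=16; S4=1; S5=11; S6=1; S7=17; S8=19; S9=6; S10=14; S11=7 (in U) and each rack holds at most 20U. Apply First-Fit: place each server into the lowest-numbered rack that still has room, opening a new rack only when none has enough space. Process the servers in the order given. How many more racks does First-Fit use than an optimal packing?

1

First-Fit: [13,1,1] [19] [16] [11,6] [17] [19] [14] [7] → 8 racks.
Total size 124U; any packing needs at least ⌈124/20⌉ = 7 racks.
An optimal packing achieves that bound: [19,1] [19,1] [17] [16] [14,6] [13,7] [11] → 7 racks.
Excess: 8 − 7 = 1.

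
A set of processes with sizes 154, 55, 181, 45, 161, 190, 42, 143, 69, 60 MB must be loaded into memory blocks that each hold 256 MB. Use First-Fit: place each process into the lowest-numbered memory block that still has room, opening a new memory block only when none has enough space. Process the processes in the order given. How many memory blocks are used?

5

memory block 1: place 154 MB, 102 MB left
memory block 1: place 55 MB, 47 MB left
memory block 2: place 181 MB, 75 MB left
memory block 1: place 45 MB, 2 MB left
memory block 3: place 161 MB, 95 MB left
memory block 4: place 190 MB, 66 MB left
memory block 2: place 42 MB, 33 MB left
memory block 5: place 143 MB, 113 MB left
memory block 3: place 69 MB, 26 MB left
memory block 4: place 60 MB, 6 MB left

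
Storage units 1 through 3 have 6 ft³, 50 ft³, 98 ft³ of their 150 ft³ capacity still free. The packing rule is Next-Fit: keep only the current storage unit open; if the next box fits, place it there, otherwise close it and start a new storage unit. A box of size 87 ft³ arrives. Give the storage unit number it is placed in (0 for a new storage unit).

Next-Fit only looks at storage unit 3, which has 98 ft³ free.
87 ft³ fits there.

3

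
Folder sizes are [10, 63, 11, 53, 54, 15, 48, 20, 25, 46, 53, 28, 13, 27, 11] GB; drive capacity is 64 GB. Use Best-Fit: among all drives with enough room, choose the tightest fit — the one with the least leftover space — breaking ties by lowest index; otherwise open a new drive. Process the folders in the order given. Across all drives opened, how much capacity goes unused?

99

Put 10 GB in drive 1; 54 GB remain.
Put 63 GB in drive 2; 1 GB remain.
Put 11 GB in drive 1; 43 GB remain.
Put 53 GB in drive 3; 11 GB remain.
Put 54 GB in drive 4; 10 GB remain.
Put 15 GB in drive 1; 28 GB remain.
Put 48 GB in drive 5; 16 GB remain.
Put 20 GB in drive 1; 8 GB remain.
Put 25 GB in drive 6; 39 GB remain.
Put 46 GB in drive 7; 18 GB remain.
Put 53 GB in drive 8; 11 GB remain.
Put 28 GB in drive 6; 11 GB remain.
Put 13 GB in drive 5; 3 GB remain.
Put 27 GB in drive 9; 37 GB remain.
Put 11 GB in drive 3; 0 GB remain.
9 drives × 64 GB = 576 GB; used 477 GB; unused 99 GB.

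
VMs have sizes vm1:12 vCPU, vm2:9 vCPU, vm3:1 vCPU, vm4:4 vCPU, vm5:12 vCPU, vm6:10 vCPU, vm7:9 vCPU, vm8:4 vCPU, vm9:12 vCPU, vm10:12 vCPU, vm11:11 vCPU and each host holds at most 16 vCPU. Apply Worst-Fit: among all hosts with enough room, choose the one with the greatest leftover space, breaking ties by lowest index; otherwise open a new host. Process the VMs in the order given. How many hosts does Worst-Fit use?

Put vm1 (12 vCPU) in host 1; 4 vCPU remain.
Put vm2 (9 vCPU) in host 2; 7 vCPU remain.
Put vm3 (1 vCPU) in host 2; 6 vCPU remain.
Put vm4 (4 vCPU) in host 2; 2 vCPU remain.
Put vm5 (12 vCPU) in host 3; 4 vCPU remain.
Put vm6 (10 vCPU) in host 4; 6 vCPU remain.
Put vm7 (9 vCPU) in host 5; 7 vCPU remain.
Put vm8 (4 vCPU) in host 5; 3 vCPU remain.
Put vm9 (12 vCPU) in host 6; 4 vCPU remain.
Put vm10 (12 vCPU) in host 7; 4 vCPU remain.
Put vm11 (11 vCPU) in host 8; 5 vCPU remain.
Final hosts: [12] [9,1,4] [12] [10] [9,4] [12] [12] [11].

8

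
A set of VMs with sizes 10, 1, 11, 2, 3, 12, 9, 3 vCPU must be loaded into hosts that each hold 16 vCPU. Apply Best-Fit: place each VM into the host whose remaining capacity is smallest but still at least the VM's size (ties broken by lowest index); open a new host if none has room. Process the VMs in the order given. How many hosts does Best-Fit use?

Put 10 vCPU in host 1; 6 vCPU remain.
Put 1 vCPU in host 1; 5 vCPU remain.
Put 11 vCPU in host 2; 5 vCPU remain.
Put 2 vCPU in host 1; 3 vCPU remain.
Put 3 vCPU in host 1; 0 vCPU remain.
Put 12 vCPU in host 3; 4 vCPU remain.
Put 9 vCPU in host 4; 7 vCPU remain.
Put 3 vCPU in host 3; 1 vCPU remain.
Final hosts: [10,1,2,3] [11] [12,3] [9].

4 hosts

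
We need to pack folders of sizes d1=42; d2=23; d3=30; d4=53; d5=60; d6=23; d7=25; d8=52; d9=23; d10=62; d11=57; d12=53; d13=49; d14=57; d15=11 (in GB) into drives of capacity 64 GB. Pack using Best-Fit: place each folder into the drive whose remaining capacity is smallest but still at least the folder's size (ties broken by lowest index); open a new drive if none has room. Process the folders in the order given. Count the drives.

d1 (42 GB) → drive 1 (remaining 22 GB)
d2 (23 GB) → drive 2 (remaining 41 GB)
d3 (30 GB) → drive 2 (remaining 11 GB)
d4 (53 GB) → drive 3 (remaining 11 GB)
d5 (60 GB) → drive 4 (remaining 4 GB)
d6 (23 GB) → drive 5 (remaining 41 GB)
d7 (25 GB) → drive 5 (remaining 16 GB)
d8 (52 GB) → drive 6 (remaining 12 GB)
d9 (23 GB) → drive 7 (remaining 41 GB)
d10 (62 GB) → drive 8 (remaining 2 GB)
d11 (57 GB) → drive 9 (remaining 7 GB)
d12 (53 GB) → drive 10 (remaining 11 GB)
d13 (49 GB) → drive 11 (remaining 15 GB)
d14 (57 GB) → drive 12 (remaining 7 GB)
d15 (11 GB) → drive 2 (remaining 0 GB)

12 drives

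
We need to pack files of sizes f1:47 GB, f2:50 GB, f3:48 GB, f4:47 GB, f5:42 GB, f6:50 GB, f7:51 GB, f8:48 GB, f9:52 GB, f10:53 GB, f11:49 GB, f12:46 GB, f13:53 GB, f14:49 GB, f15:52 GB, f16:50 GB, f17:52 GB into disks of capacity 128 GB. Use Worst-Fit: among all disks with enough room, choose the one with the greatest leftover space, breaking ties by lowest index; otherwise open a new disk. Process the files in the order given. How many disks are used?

9

Put f1 (47 GB) in disk 1; 81 GB remain.
Put f2 (50 GB) in disk 1; 31 GB remain.
Put f3 (48 GB) in disk 2; 80 GB remain.
Put f4 (47 GB) in disk 2; 33 GB remain.
Put f5 (42 GB) in disk 3; 86 GB remain.
Put f6 (50 GB) in disk 3; 36 GB remain.
Put f7 (51 GB) in disk 4; 77 GB remain.
Put f8 (48 GB) in disk 4; 29 GB remain.
Put f9 (52 GB) in disk 5; 76 GB remain.
Put f10 (53 GB) in disk 5; 23 GB remain.
Put f11 (49 GB) in disk 6; 79 GB remain.
Put f12 (46 GB) in disk 6; 33 GB remain.
Put f13 (53 GB) in disk 7; 75 GB remain.
Put f14 (49 GB) in disk 7; 26 GB remain.
Put f15 (52 GB) in disk 8; 76 GB remain.
Put f16 (50 GB) in disk 8; 26 GB remain.
Put f17 (52 GB) in disk 9; 76 GB remain.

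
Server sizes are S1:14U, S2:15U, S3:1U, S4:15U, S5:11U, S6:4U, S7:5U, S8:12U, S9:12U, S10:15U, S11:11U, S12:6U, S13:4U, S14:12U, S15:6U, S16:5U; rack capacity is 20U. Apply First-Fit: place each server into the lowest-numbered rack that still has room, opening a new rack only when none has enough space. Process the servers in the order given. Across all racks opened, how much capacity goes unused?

rack 1: place S1 (14U), 6U left
rack 2: place S2 (15U), 5U left
rack 1: place S3 (1U), 5U left
rack 3: place S4 (15U), 5U left
rack 4: place S5 (11U), 9U left
rack 1: place S6 (4U), 1U left
rack 2: place S7 (5U), 0U left
rack 5: place S8 (12U), 8U left
rack 6: place S9 (12U), 8U left
rack 7: place S10 (15U), 5U left
rack 8: place S11 (11U), 9U left
rack 4: place S12 (6U), 3U left
rack 3: place S13 (4U), 1U left
rack 9: place S14 (12U), 8U left
rack 5: place S15 (6U), 2U left
rack 6: place S16 (5U), 3U left
9 racks × 20U = 180U; used 148U; unused 32U.

32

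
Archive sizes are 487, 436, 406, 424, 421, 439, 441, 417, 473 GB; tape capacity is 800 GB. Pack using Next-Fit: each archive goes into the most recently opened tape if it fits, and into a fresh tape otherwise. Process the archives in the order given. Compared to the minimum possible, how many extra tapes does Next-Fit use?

Next-Fit: [487] [436] [406] [424] [421] [439] [441] [417] [473] → 9 tapes.
9 archives exceed 400 GB (half the capacity), and no two of those can share a tape, so at least 9 tapes are needed.
So 9 is already optimal.

0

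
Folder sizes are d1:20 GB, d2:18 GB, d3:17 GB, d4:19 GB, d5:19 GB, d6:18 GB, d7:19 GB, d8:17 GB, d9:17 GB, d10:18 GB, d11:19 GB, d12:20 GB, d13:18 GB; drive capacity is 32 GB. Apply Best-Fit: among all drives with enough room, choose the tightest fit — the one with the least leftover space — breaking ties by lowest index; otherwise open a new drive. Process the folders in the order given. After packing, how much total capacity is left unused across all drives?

d1 (20 GB) → drive 1 (remaining 12 GB)
d2 (18 GB) → drive 2 (remaining 14 GB)
d3 (17 GB) → drive 3 (remaining 15 GB)
d4 (19 GB) → drive 4 (remaining 13 GB)
d5 (19 GB) → drive 5 (remaining 13 GB)
d6 (18 GB) → drive 6 (remaining 14 GB)
d7 (19 GB) → drive 7 (remaining 13 GB)
d8 (17 GB) → drive 8 (remaining 15 GB)
d9 (17 GB) → drive 9 (remaining 15 GB)
d10 (18 GB) → drive 10 (remaining 14 GB)
d11 (19 GB) → drive 11 (remaining 13 GB)
d12 (20 GB) → drive 12 (remaining 12 GB)
d13 (18 GB) → drive 13 (remaining 14 GB)
13 drives × 32 GB = 416 GB; used 239 GB; unused 177 GB.

177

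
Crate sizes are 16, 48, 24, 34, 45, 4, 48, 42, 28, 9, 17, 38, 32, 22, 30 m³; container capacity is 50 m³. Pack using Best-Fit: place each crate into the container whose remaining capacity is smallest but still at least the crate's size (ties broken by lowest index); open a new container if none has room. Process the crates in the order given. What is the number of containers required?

11 containers

16 m³ → container 1 (remaining 34 m³)
48 m³ → container 2 (remaining 2 m³)
24 m³ → container 1 (remaining 10 m³)
34 m³ → container 3 (remaining 16 m³)
45 m³ → container 4 (remaining 5 m³)
4 m³ → container 4 (remaining 1 m³)
48 m³ → container 5 (remaining 2 m³)
42 m³ → container 6 (remaining 8 m³)
28 m³ → container 7 (remaining 22 m³)
9 m³ → container 1 (remaining 1 m³)
17 m³ → container 7 (remaining 5 m³)
38 m³ → container 8 (remaining 12 m³)
32 m³ → container 9 (remaining 18 m³)
22 m³ → container 10 (remaining 28 m³)
30 m³ → container 11 (remaining 20 m³)
Final containers: [16,24,9] [48] [34] [45,4] [48] [42] [28,17] [38] [32] [22] [30].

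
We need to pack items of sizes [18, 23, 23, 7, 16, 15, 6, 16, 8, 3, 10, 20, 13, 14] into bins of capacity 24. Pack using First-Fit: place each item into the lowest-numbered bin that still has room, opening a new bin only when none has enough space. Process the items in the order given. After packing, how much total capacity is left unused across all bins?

24

bin 1: place 18, 6 left
bin 2: place 23, 1 left
bin 3: place 23, 1 left
bin 4: place 7, 17 left
bin 4: place 16, 1 left
bin 5: place 15, 9 left
bin 1: place 6, 0 left
bin 6: place 16, 8 left
bin 5: place 8, 1 left
bin 6: place 3, 5 left
bin 7: place 10, 14 left
bin 8: place 20, 4 left
bin 7: place 13, 1 left
bin 9: place 14, 10 left
9 bins × 24 = 216; used 192; unused 24.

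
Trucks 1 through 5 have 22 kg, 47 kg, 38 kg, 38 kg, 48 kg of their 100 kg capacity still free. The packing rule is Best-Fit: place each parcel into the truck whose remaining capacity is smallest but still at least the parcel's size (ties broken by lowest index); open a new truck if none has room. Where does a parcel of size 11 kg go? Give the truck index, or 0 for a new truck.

Trucks with room: truck 1 (22 kg), truck 2 (47 kg), truck 3 (38 kg), truck 4 (38 kg), truck 5 (48 kg).
Tightest fit is truck 1 with 22 kg free.

1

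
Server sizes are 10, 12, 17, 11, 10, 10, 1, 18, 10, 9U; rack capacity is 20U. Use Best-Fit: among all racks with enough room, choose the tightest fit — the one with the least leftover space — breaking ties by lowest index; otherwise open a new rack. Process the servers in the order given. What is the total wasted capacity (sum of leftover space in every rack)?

12

rack 1: place 10U, 10U left
rack 2: place 12U, 8U left
rack 3: place 17U, 3U left
rack 4: place 11U, 9U left
rack 1: place 10U, 0U left
rack 5: place 10U, 10U left
rack 3: place 1U, 2U left
rack 6: place 18U, 2U left
rack 5: place 10U, 0U left
rack 4: place 9U, 0U left
6 racks × 20U = 120U; used 108U; unused 12U.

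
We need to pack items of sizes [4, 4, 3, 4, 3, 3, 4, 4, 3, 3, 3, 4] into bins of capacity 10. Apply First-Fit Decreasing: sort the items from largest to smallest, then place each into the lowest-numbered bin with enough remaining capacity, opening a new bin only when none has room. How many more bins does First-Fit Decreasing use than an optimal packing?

First-Fit Decreasing: [4,4] [4,4] [4,4] [3,3,3] [3,3,3] → 5 bins.
Total size 42; any packing needs at least ⌈42/10⌉ = 5 bins.
So 5 is already optimal.

0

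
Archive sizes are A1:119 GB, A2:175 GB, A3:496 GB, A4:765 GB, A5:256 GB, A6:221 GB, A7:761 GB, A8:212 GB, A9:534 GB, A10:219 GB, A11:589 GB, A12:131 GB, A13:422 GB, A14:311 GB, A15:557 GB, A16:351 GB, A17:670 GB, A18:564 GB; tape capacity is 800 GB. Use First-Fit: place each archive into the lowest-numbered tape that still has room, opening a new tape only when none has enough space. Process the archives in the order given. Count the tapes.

11 tapes

A1 (119 GB) → tape 1 (remaining 681 GB)
A2 (175 GB) → tape 1 (remaining 506 GB)
A3 (496 GB) → tape 1 (remaining 10 GB)
A4 (765 GB) → tape 2 (remaining 35 GB)
A5 (256 GB) → tape 3 (remaining 544 GB)
A6 (221 GB) → tape 3 (remaining 323 GB)
A7 (761 GB) → tape 4 (remaining 39 GB)
A8 (212 GB) → tape 3 (remaining 111 GB)
A9 (534 GB) → tape 5 (remaining 266 GB)
A10 (219 GB) → tape 5 (remaining 47 GB)
A11 (589 GB) → tape 6 (remaining 211 GB)
A12 (131 GB) → tape 6 (remaining 80 GB)
A13 (422 GB) → tape 7 (remaining 378 GB)
A14 (311 GB) → tape 7 (remaining 67 GB)
A15 (557 GB) → tape 8 (remaining 243 GB)
A16 (351 GB) → tape 9 (remaining 449 GB)
A17 (670 GB) → tape 10 (remaining 130 GB)
A18 (564 GB) → tape 11 (remaining 236 GB)
Final tapes: [119,175,496] [765] [256,221,212] [761] [534,219] [589,131] [422,311] [557] [351] [670] [564].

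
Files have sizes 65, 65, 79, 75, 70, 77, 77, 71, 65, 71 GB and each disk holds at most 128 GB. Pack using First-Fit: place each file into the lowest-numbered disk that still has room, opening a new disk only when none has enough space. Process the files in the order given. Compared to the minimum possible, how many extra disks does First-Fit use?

0

First-Fit: [65] [65] [79] [75] [70] [77] [77] [71] [65] [71] → 10 disks.
10 files exceed 64 GB (half the capacity), and no two of those can share a disk, so at least 10 disks are needed.
So 10 is already optimal.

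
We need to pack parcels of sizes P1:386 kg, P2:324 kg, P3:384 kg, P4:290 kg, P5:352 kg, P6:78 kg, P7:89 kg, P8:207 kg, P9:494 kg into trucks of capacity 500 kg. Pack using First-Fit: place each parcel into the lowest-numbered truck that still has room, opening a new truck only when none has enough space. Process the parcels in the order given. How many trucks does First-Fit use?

truck 1: place P1 (386 kg), 114 kg left
truck 2: place P2 (324 kg), 176 kg left
truck 3: place P3 (384 kg), 116 kg left
truck 4: place P4 (290 kg), 210 kg left
truck 5: place P5 (352 kg), 148 kg left
truck 1: place P6 (78 kg), 36 kg left
truck 2: place P7 (89 kg), 87 kg left
truck 4: place P8 (207 kg), 3 kg left
truck 6: place P9 (494 kg), 6 kg left
Final trucks: [386,78] [324,89] [384] [290,207] [352] [494].

6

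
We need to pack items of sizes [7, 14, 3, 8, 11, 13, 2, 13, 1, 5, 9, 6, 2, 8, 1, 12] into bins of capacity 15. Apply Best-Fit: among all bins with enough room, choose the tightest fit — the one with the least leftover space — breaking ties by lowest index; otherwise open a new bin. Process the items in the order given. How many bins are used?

9 bins

7 → bin 1 (remaining 8)
14 → bin 2 (remaining 1)
3 → bin 1 (remaining 5)
8 → bin 3 (remaining 7)
11 → bin 4 (remaining 4)
13 → bin 5 (remaining 2)
2 → bin 5 (remaining 0)
13 → bin 6 (remaining 2)
1 → bin 2 (remaining 0)
5 → bin 1 (remaining 0)
9 → bin 7 (remaining 6)
6 → bin 7 (remaining 0)
2 → bin 6 (remaining 0)
8 → bin 8 (remaining 7)
1 → bin 4 (remaining 3)
12 → bin 9 (remaining 3)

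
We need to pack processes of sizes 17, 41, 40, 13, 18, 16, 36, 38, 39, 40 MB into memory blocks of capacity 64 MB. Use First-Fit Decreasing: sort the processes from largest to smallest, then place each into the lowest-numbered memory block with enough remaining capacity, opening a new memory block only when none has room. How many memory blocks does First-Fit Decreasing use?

Sorted descending: 41, 40, 40, 39, 38, 36, 18, 17, 16, 13.
41 MB → memory block 1 (remaining 23 MB)
40 MB → memory block 2 (remaining 24 MB)
40 MB → memory block 3 (remaining 24 MB)
39 MB → memory block 4 (remaining 25 MB)
38 MB → memory block 5 (remaining 26 MB)
36 MB → memory block 6 (remaining 28 MB)
18 MB → memory block 1 (remaining 5 MB)
17 MB → memory block 2 (remaining 7 MB)
16 MB → memory block 3 (remaining 8 MB)
13 MB → memory block 4 (remaining 12 MB)

6 memory blocks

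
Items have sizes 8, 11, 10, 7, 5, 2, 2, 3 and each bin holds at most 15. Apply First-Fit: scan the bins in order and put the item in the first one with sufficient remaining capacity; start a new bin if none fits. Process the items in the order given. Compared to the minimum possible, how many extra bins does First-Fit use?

0

First-Fit: [8,7] [11,2,2] [10,5] [3] → 4 bins.
Total size 48; any packing needs at least ⌈48/15⌉ = 4 bins.
So 4 is already optimal.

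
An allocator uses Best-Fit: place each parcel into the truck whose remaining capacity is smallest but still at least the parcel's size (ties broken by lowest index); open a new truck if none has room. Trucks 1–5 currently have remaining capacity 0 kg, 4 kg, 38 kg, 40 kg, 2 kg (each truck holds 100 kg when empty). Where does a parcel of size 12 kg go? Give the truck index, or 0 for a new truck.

Trucks with room: truck 3 (38 kg), truck 4 (40 kg).
Tightest fit is truck 3 with 38 kg free.

3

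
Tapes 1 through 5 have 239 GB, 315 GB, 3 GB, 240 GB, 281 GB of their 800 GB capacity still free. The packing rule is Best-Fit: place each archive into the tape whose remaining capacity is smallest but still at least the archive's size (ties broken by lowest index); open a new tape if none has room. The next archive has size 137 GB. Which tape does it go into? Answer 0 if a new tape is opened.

1

Tapes with room: tape 1 (239 GB), tape 2 (315 GB), tape 4 (240 GB), tape 5 (281 GB).
Tightest fit is tape 1 with 239 GB free.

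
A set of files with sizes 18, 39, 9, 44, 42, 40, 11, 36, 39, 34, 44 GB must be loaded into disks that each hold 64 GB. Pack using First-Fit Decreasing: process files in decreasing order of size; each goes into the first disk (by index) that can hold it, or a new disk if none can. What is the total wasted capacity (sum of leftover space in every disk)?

156

Sorted descending: 44, 44, 42, 40, 39, 39, 36, 34, 18, 11, 9.
44 GB → disk 1 (remaining 20 GB)
44 GB → disk 2 (remaining 20 GB)
42 GB → disk 3 (remaining 22 GB)
40 GB → disk 4 (remaining 24 GB)
39 GB → disk 5 (remaining 25 GB)
39 GB → disk 6 (remaining 25 GB)
36 GB → disk 7 (remaining 28 GB)
34 GB → disk 8 (remaining 30 GB)
18 GB → disk 1 (remaining 2 GB)
11 GB → disk 2 (remaining 9 GB)
9 GB → disk 2 (remaining 0 GB)
8 disks × 64 GB = 512 GB; used 356 GB; unused 156 GB.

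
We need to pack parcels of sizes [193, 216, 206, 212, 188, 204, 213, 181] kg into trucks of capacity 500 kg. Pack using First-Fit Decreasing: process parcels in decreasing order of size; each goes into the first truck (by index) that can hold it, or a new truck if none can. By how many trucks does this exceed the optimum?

First-Fit Decreasing: [216,213] [212,206] [204,193] [188,181] → 4 trucks.
Total size 1613 kg; any packing needs at least ⌈1613/500⌉ = 4 trucks.
So 4 is already optimal.

0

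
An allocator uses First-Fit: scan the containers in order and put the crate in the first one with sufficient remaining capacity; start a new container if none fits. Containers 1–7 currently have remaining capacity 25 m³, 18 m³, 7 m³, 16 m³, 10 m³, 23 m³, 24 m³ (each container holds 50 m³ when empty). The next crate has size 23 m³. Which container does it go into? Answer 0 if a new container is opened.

Containers with room: container 1 (25 m³), container 6 (23 m³), container 7 (24 m³).
The first with room is container 1.

1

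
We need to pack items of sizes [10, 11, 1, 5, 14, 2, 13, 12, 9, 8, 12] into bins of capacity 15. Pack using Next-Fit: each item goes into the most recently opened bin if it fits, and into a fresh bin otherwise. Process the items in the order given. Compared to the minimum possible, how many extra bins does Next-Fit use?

1

Next-Fit: [10] [11,1] [5] [14] [2,13] [12] [9] [8] [12] → 9 bins.
8 items exceed 7.5 (half the capacity), and no two of those can share a bin, so at least 8 bins are needed.
An optimal packing achieves that bound: [14,1] [13,2] [12] [12] [11] [10,5] [9] [8] → 8 bins.
Excess: 9 − 8 = 1.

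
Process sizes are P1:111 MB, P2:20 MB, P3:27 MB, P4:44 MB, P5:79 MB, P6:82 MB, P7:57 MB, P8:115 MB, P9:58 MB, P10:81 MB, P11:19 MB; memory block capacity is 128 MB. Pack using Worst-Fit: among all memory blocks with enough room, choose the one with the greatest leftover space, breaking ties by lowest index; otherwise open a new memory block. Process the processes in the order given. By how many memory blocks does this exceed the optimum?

1

Worst-Fit: [111] [20,27,44] [79,19] [82] [57,58] [115] [81] → 7 memory blocks.
Total size 693 MB; any packing needs at least ⌈693/128⌉ = 6 memory blocks.
An optimal packing achieves that bound: [115] [111] [82,44] [81,27,20] [79,19] [58,57] → 6 memory blocks.
Excess: 7 − 6 = 1.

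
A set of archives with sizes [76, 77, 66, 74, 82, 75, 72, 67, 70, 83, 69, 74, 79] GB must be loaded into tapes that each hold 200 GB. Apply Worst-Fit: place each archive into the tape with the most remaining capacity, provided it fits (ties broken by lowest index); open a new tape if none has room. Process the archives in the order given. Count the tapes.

76 GB → tape 1 (remaining 124 GB)
77 GB → tape 1 (remaining 47 GB)
66 GB → tape 2 (remaining 134 GB)
74 GB → tape 2 (remaining 60 GB)
82 GB → tape 3 (remaining 118 GB)
75 GB → tape 3 (remaining 43 GB)
72 GB → tape 4 (remaining 128 GB)
67 GB → tape 4 (remaining 61 GB)
70 GB → tape 5 (remaining 130 GB)
83 GB → tape 5 (remaining 47 GB)
69 GB → tape 6 (remaining 131 GB)
74 GB → tape 6 (remaining 57 GB)
79 GB → tape 7 (remaining 121 GB)
Final tapes: [76,77] [66,74] [82,75] [72,67] [70,83] [69,74] [79].

7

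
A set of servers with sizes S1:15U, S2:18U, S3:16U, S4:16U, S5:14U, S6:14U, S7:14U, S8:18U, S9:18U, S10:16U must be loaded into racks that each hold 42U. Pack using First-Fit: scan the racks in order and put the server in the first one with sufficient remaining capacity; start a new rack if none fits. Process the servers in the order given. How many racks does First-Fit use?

S1 (15U) → rack 1 (remaining 27U)
S2 (18U) → rack 1 (remaining 9U)
S3 (16U) → rack 2 (remaining 26U)
S4 (16U) → rack 2 (remaining 10U)
S5 (14U) → rack 3 (remaining 28U)
S6 (14U) → rack 3 (remaining 14U)
S7 (14U) → rack 3 (remaining 0U)
S8 (18U) → rack 4 (remaining 24U)
S9 (18U) → rack 4 (remaining 6U)
S10 (16U) → rack 5 (remaining 26U)

5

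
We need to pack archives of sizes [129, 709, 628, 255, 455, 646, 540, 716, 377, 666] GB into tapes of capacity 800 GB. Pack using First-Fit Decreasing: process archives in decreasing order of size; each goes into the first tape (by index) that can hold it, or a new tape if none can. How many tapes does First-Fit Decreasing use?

Sorted descending: 716, 709, 666, 646, 628, 540, 455, 377, 255, 129.
tape 1: place 716 GB, 84 GB left
tape 2: place 709 GB, 91 GB left
tape 3: place 666 GB, 134 GB left
tape 4: place 646 GB, 154 GB left
tape 5: place 628 GB, 172 GB left
tape 6: place 540 GB, 260 GB left
tape 7: place 455 GB, 345 GB left
tape 8: place 377 GB, 423 GB left
tape 6: place 255 GB, 5 GB left
tape 3: place 129 GB, 5 GB left
Final tapes: [716] [709] [666,129] [646] [628] [540,255] [455] [377].

8 tapes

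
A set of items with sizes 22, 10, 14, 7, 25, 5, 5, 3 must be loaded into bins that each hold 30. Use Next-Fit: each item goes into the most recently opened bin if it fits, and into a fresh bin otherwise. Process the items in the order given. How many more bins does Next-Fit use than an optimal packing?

1

Next-Fit: [22] [10,14] [7] [25,5] [5,3] → 5 bins.
Total size 91; any packing needs at least ⌈91/30⌉ = 4 bins.
An optimal packing achieves that bound: [25,5] [22,7] [14,10,5] [3] → 4 bins.
Excess: 5 − 4 = 1.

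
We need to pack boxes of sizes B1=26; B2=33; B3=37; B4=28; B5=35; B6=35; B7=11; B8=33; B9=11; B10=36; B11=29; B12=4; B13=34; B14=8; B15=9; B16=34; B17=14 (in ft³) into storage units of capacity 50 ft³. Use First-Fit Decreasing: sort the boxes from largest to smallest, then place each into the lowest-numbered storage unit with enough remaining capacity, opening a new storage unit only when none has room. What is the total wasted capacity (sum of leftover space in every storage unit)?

133

Sorted descending: 37, 36, 35, 35, 34, 34, 33, 33, 29, 28, 26, 14, 11, 11, 9, 8, 4.
Put 37 ft³ in storage unit 1; 13 ft³ remain.
Put 36 ft³ in storage unit 2; 14 ft³ remain.
Put 35 ft³ in storage unit 3; 15 ft³ remain.
Put 35 ft³ in storage unit 4; 15 ft³ remain.
Put 34 ft³ in storage unit 5; 16 ft³ remain.
Put 34 ft³ in storage unit 6; 16 ft³ remain.
Put 33 ft³ in storage unit 7; 17 ft³ remain.
Put 33 ft³ in storage unit 8; 17 ft³ remain.
Put 29 ft³ in storage unit 9; 21 ft³ remain.
Put 28 ft³ in storage unit 10; 22 ft³ remain.
Put 26 ft³ in storage unit 11; 24 ft³ remain.
Put 14 ft³ in storage unit 2; 0 ft³ remain.
Put 11 ft³ in storage unit 1; 2 ft³ remain.
Put 11 ft³ in storage unit 3; 4 ft³ remain.
Put 9 ft³ in storage unit 4; 6 ft³ remain.
Put 8 ft³ in storage unit 5; 8 ft³ remain.
Put 4 ft³ in storage unit 3; 0 ft³ remain.
11 storage units × 50 ft³ = 550 ft³; used 417 ft³; unused 133 ft³.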